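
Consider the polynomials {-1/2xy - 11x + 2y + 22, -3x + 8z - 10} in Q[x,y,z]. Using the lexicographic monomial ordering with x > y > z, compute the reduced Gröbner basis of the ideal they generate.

Buchberger's algorithm terminates because the ascending chain of leading-term ideals stabilizes.

f_1 = -1/2xy - 11x + 2y + 22, LT = xy.
f_2 = -3x + 8z - 10, LT = x.

S(f_1,f_2): lcm = xy. S = 22x + 8/3yz - 22/3y - 44.
  leading term x: subtract (-22/3)·f_2 from 22x + 8/3yz - 22/3y - 44 → 8/3yz - 22/3y + 176/3z - 352/3
  leading term yz: no divisor's leading term divides it; move 8/3yz to the remainder.
  leading term y: no divisor's leading term divides it; move -22/3y to the remainder.
  leading term z: no divisor's leading term divides it; move 176/3z to the remainder.
  leading term 1: no divisor's leading term divides it; move -352/3 to the remainder.
  remainder 8/3yz - 22/3y + 176/3z - 352/3 ≠ 0; add g_3 = 8/3yz - 22/3y + 176/3z - 352/3 to the basis.

S(f_1,g_3): lcm = xyz. S = 11/4xy + 44x - 4yz - 44z.
  leading term xy: subtract (-11/2)·f_1 from 11/4xy + 44x - 4yz - 44z → -33/2x - 4yz + 11y - 44z + 121
  leading term x: subtract (11/2)·f_2 from -33/2x - 4yz + 11y - 44z + 121 → -4yz + 11y - 88z + 176
  leading term yz: subtract (-3/2)·g_3 from -4yz + 11y - 88z + 176 → 0
  remainder 0.

S(f_2,g_3): leading monomials are coprime, so the S-polynomial reduces to 0 (Buchberger's first criterion).
Every S-polynomial of the final basis reduces to 0, so we have a Gröbner basis.
Inter-reduce: drop elements whose leading term is divisible by another's, tail-reduce, and make monic.

G = {x - 8/3z + 10/3, yz - 11/4y + 22z - 44}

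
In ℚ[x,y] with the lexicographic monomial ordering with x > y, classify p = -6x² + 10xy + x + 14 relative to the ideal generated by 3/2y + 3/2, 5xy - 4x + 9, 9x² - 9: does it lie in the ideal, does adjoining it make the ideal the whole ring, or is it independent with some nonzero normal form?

First compute the reduced Gröbner basis of I by Buchberger's algorithm.
f_1 = 3/2y + 3/2, LT = y.
f_2 = 5xy - 4x + 9, LT = xy.
f_3 = 9x² - 9, LT = x².

S(f_1,f_2): lcm = xy. S = 9/5x - 9/5.
  leading term x: no divisor's leading term divides it; move 9/5x to the remainder.
  leading term 1: no divisor's leading term divides it; move -9/5 to the remainder.
  remainder 9/5x - 9/5 ≠ 0; add h_4 = 9/5x - 9/5 to the basis.

The other S-polynomials (S(f_1,f_3), S(f_2,f_3), S(f_1,h_4), S(f_2,h_4), S(f_3,h_4)) all reduce to 0 modulo the current basis, so we have a Gröbner basis.
Inter-reduce: drop elements whose leading term is divisible by another's, tail-reduce, and make monic.
Reduced Gröbner basis: {x - 1, y + 1}.
Label its elements g_1 = x - 1, g_2 = y + 1.

Reduce p = -6x² + 10xy + x + 14 modulo G:
  leading term x²: subtract (-6x)·g_1 from -6x² + 10xy + x + 14 → 10xy - 5x + 14
  leading term xy: subtract (10y)·g_1 from 10xy - 5x + 14 → -5x + 10y + 14
  leading term x: subtract (-5)·g_1 from -5x + 10y + 14 → 10y + 9
  leading term y: subtract (10)·g_2 from 10y + 9 → -1
  leading term 1: no divisor's leading term divides it; move -1 to the remainder.
  normal form = -1.
The normal form is nonzero, so p ∉ I. Since p minus its normal form lies in I, I + (p) = I + (r) where r = -1; decide whether this ideal is the whole ring.
Here r = -1 is a nonzero constant, hence a unit: 1 ∈ I + (p), the Gröbner basis of I + (p) is {1}, and the enlarged system has no common solution — adjoining p is inconsistent.

Adjoining -6x² + 10xy + x + 14 makes the ideal the whole ring: the system is inconsistent.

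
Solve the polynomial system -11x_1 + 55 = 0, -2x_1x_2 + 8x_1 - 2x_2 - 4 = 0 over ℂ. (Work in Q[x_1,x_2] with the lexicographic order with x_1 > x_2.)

Compute a lex Gröbner basis by Buchberger's algorithm.
f_1 = -11x_1 + 55, LT = x_1.
f_2 = -2x_1x_2 + 8x_1 - 2x_2 - 4, LT = x_1x_2.

S(f_1,f_2): lcm = x_1x_2. S = 4x_1 - 6x_2 - 2.
  leading term x_1: subtract (-4/11)·f_1 from 4x_1 - 6x_2 - 2 → -6x_2 + 18
  leading term x_2: no divisor's leading term divides it; move -6x_2 to the remainder.
  leading term 1: no divisor's leading term divides it; move 18 to the remainder.
  remainder -6x_2 + 18 ≠ 0; add h_3 = -6x_2 + 18 to the basis.

S(f_1,h_3): leading monomials are coprime, so the S-polynomial reduces to 0 (Buchberger's first criterion).
S(f_2,h_3): lcm = x_1x_2. S = -x_1 + x_2 + 2.
  leading term x_1: subtract (1/11)·f_1 from -x_1 + x_2 + 2 → x_2 - 3
  leading term x_2: subtract (-1/6)·h_3 from x_2 - 3 → 0
  remainder 0.

Every S-polynomial of the final basis reduces to 0, so we have a Gröbner basis.
Inter-reduce: drop elements whose leading term is divisible by another's, tail-reduce, and make monic.
Reduced Gröbner basis: {x_1 - 5, x_2 - 3}.

From the last basis element, x_2 - 3 = 0, so x_2 takes values in {3}. Each choice, substituted upward through the basis, yields the corresponding point(s) of the solution set.
  x_2 = 3: the earlier basis element becomes x_1 - 5 = 0, giving x_1 = 5 — point (5, 3).
Check: every point annihilates each of the original generators.

{(5, 3)}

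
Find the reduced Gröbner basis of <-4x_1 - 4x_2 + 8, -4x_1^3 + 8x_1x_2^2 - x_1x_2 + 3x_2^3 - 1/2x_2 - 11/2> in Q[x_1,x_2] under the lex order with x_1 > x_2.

f_1 = -4x_1 - 4x_2 + 8, LT = x_1.
f_2 = -4x_1^3 + 8x_1x_2^2 - x_1x_2 + 3x_2^3 - 1/2x_2 - 11/2, LT = x_1^3.

S(f_1,f_2): lcm = x_1^3. S = x_1^2x_2 - 2x_1^2 + 2x_1x_2^2 - 1/4x_1x_2 + 3/4x_2^3 - 1/8x_2 - 11/8.
  leading term x_1^2x_2: subtract (-1/4x_1x_2)·f_1 from x_1^2x_2 - 2x_1^2 + 2x_1x_2^2 - 1/4x_1x_2 + 3/4x_2^3 - 1/8x_2 - 11/8 → -2x_1^2 + x_1x_2^2 + 7/4x_1x_2 + 3/4x_2^3 - 1/8x_2 - 11/8
  leading term x_1^2: subtract (1/2x_1)·f_1 from -2x_1^2 + x_1x_2^2 + 7/4x_1x_2 + 3/4x_2^3 - 1/8x_2 - 11/8 → x_1x_2^2 + 15/4x_1x_2 - 4x_1 + 3/4x_2^3 - 1/8x_2 - 11/8
  leading term x_1x_2^2: subtract (-1/4x_2^2)·f_1 from x_1x_2^2 + 15/4x_1x_2 - 4x_1 + 3/4x_2^3 - 1/8x_2 - 11/8 → 15/4x_1x_2 - 4x_1 - 1/4x_2^3 + 2x_2^2 - 1/8x_2 - 11/8
  leading term x_1x_2: subtract (-15/16x_2)·f_1 from 15/4x_1x_2 - 4x_1 - 1/4x_2^3 + 2x_2^2 - 1/8x_2 - 11/8 → -4x_1 - 1/4x_2^3 - 7/4x_2^2 + 59/8x_2 - 11/8
  leading term x_1: subtract (1)·f_1 from -4x_1 - 1/4x_2^3 - 7/4x_2^2 + 59/8x_2 - 11/8 → -1/4x_2^3 - 7/4x_2^2 + 91/8x_2 - 75/8
  leading term x_2^3: no divisor's leading term divides it; move -1/4x_2^3 to the remainder.
  leading term x_2^2: no divisor's leading term divides it; move -7/4x_2^2 to the remainder.
  leading term x_2: no divisor's leading term divides it; move 91/8x_2 to the remainder.
  leading term 1: no divisor's leading term divides it; move -75/8 to the remainder.
  remainder -1/4x_2^3 - 7/4x_2^2 + 91/8x_2 - 75/8 ≠ 0; add g_3 = -1/4x_2^3 - 7/4x_2^2 + 91/8x_2 - 75/8 to the basis.

The other S-polynomials (S(f_1,g_3), S(f_2,g_3)) all reduce to 0 modulo the current basis, so we have a Gröbner basis.
Inter-reduce: drop elements whose leading term is divisible by another's, tail-reduce, and make monic.

G = {x_1 + x_2 - 2, x_2^3 + 7x_2^2 - 91/2x_2 + 75/2}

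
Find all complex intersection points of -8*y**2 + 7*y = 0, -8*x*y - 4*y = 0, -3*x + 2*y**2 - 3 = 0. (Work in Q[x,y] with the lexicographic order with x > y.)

Compute a lex Gröbner basis by Buchberger's algorithm.
f_1 = -8*y**2 + 7*y, LT = y**2.
f_2 = -8*x*y - 4*y, LT = x*y.
f_3 = -3*x + 2*y**2 - 3, LT = x.

S(f_1,f_2): lcm = x*y**2. S = -7/8*x*y - 1/2*y**2.
  leading term x*y: subtract (7/64)·f_2 from -7/8*x*y - 1/2*y**2 → -1/2*y**2 + 7/16*y
  leading term y**2: subtract (1/16)·f_1 from -1/2*y**2 + 7/16*y → 0
  remainder 0.

S(f_1,f_3): leading monomials are coprime, so the S-polynomial reduces to 0 (Buchberger's first criterion).
S(f_2,f_3): lcm = x*y. S = 2/3*y**3 - 1/2*y.
  leading term y**3: subtract (-1/12*y)·f_1 from 2/3*y**3 - 1/2*y → 7/12*y**2 - 1/2*y
  leading term y**2: subtract (-7/96)·f_1 from 7/12*y**2 - 1/2*y → 1/96*y
  leading term y: no divisor's leading term divides it; move 1/96*y to the remainder.
  remainder 1/96*y ≠ 0; add h_4 = 1/96*y to the basis.

S(f_1,h_4): lcm = y**2. S = -7/8*y.
  leading term y: subtract (-84)·h_4 from -7/8*y → 0
  remainder 0.

S(f_2,h_4): lcm = x*y. S = 1/2*y.
  leading term y: subtract (48)·h_4 from 1/2*y → 0
  remainder 0.

S(f_3,h_4): leading monomials are coprime, so the S-polynomial reduces to 0 (Buchberger's first criterion).
Every S-polynomial of the final basis reduces to 0, so we have a Gröbner basis.
Inter-reduce: drop elements whose leading term is divisible by another's, tail-reduce, and make monic.
Reduced Gröbner basis: {x + 1, y}.

From the last basis element, y = 0, so y takes values in {0}. Each choice, substituted upward through the basis, yields the corresponding point(s) of the solution set.
  y = 0: the earlier basis element becomes x + 1 = 0, giving x = -1 — point (-1, 0).
A lex Gröbner basis triangularizes the system, enabling back-substitution.

{(-1, 0)}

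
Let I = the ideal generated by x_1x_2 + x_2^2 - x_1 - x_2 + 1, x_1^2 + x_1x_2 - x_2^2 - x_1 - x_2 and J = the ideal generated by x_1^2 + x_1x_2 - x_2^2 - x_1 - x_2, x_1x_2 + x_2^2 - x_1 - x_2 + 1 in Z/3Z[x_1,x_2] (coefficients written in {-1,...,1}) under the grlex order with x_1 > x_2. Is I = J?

Yes, the ideals are equal.

For a fixed monomial order, each ideal has a unique reduced Gröbner basis; comparing bases decides equality.
Buchberger on the first generating set:
f_1 = x_1x_2 + x_2^2 - x_1 - x_2 + 1, LT = x_1x_2.
f_2 = x_1^2 + x_1x_2 - x_2^2 - x_1 - x_2, LT = x_1^2.

S(f_1,f_2): lcm = x_1^2x_2. S = x_2^3 - x_1^2 + x_2^2 + x_1.
  leading term x_2^3: no divisor's leading term divides it; move x_2^3 to the remainder.
  leading term x_1^2: subtract (-1)·f_2 from -x_1^2 + x_2^2 + x_1 → x_1x_2 - x_2
  leading term x_1x_2: subtract (1)·f_1 from x_1x_2 - x_2 → -x_2^2 + x_1 - 1
  leading term x_2^2: no divisor's leading term divides it; move -x_2^2 to the remainder.
  leading term x_1: no divisor's leading term divides it; move x_1 to the remainder.
  leading term 1: no divisor's leading term divides it; move -1 to the remainder.
  remainder x_2^3 - x_2^2 + x_1 - 1 ≠ 0; add g_3 = x_2^3 - x_2^2 + x_1 - 1 to the basis.

The other S-polynomials (S(f_1,g_3), S(f_2,g_3)) all reduce to 0 modulo the current basis, so we have a Gröbner basis.
Inter-reduce: drop elements whose leading term is divisible by another's, tail-reduce, and make monic.
Reduced Gröbner basis: {x_2^3 - x_2^2 + x_1 - 1, x_1^2 + x_2^2 - 1, x_1x_2 + x_2^2 - x_1 - x_2 + 1}.

Buchberger on the second generating set:
h_1 = x_1^2 + x_1x_2 - x_2^2 - x_1 - x_2, LT = x_1^2.
h_2 = x_1x_2 + x_2^2 - x_1 - x_2 + 1, LT = x_1x_2.

S(h_1,h_2): lcm = x_1^2x_2. S = -x_2^3 + x_1^2 - x_2^2 - x_1.
  leading term x_2^3: no divisor's leading term divides it; move -x_2^3 to the remainder.
  leading term x_1^2: subtract (1)·h_1 from x_1^2 - x_2^2 - x_1 → -x_1x_2 + x_2
  leading term x_1x_2: subtract (-1)·h_2 from -x_1x_2 + x_2 → x_2^2 - x_1 + 1
  leading term x_2^2: no divisor's leading term divides it; move x_2^2 to the remainder.
  leading term x_1: no divisor's leading term divides it; move -x_1 to the remainder.
  leading term 1: no divisor's leading term divides it; move 1 to the remainder.
  remainder -x_2^3 + x_2^2 - x_1 + 1 ≠ 0; add k_3 = -x_2^3 + x_2^2 - x_1 + 1 to the basis.

The other S-polynomials (S(h_1,k_3), S(h_2,k_3)) all reduce to 0 modulo the current basis, so we have a Gröbner basis.
Inter-reduce: drop elements whose leading term is divisible by another's, tail-reduce, and make monic.
Reduced Gröbner basis: {x_2^3 - x_2^2 + x_1 - 1, x_1^2 + x_2^2 - 1, x_1x_2 + x_2^2 - x_1 - x_2 + 1}.

These coincide, so the ideals are equal.
The choice of monomial ordering does not affect the verdict — as long as both bases are computed under the same ordering, their equality decides ideal equality.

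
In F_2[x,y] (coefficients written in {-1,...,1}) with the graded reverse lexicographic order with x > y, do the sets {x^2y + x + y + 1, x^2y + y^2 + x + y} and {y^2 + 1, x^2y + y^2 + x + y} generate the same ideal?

Yes, the ideals are equal.

Since reduced Gröbner bases are canonical representatives of ideals under a given ordering, it suffices to compute and compare them.
Buchberger on the first generating set:
f_1 = x^2y + x + y + 1, LT = x^2y.
f_2 = x^2y + y^2 + x + y, LT = x^2y.

S(f_1,f_2): lcm = x^2y. S = y^2 + 1.
  reduce S modulo (f_1, f_2):
  remainder y^2 + 1 ≠ 0; add g_3 = y^2 + 1 to the basis.

S(f_1,g_3): lcm = x^2y^2. S = x^2 + xy + y^2 + y.
  reduce S modulo (f_1, f_2, g_3):
  remainder x^2 + xy + y + 1 ≠ 0; add g_4 = x^2 + xy + y + 1 to the basis.

The other S-polynomials (S(f_2,g_3), S(f_1,g_4), S(f_2,g_4), S(g_3,g_4)) all reduce to 0 modulo the current basis, so we have a Gröbner basis.
Inter-reduce: drop elements whose leading term is divisible by another's, tail-reduce, and make monic.
Reduced Gröbner basis: {x^2 + xy + y + 1, y^2 + 1}.

Buchberger on the second generating set:
h_1 = y^2 + 1, LT = y^2.
h_2 = x^2y + y^2 + x + y, LT = x^2y.

S(h_1,h_2): lcm = x^2y^2. S = y^3 + x^2 + xy + y^2.
  reduce S modulo (h_1, h_2):
  remainder x^2 + xy + y + 1 ≠ 0; add k_3 = x^2 + xy + y + 1 to the basis.

The other S-polynomials (S(h_1,k_3), S(h_2,k_3)) all reduce to 0 modulo the current basis, so we have a Gröbner basis.
Inter-reduce: drop elements whose leading term is divisible by another's, tail-reduce, and make monic.
Reduced Gröbner basis: {x^2 + xy + y + 1, y^2 + 1}.

Same reduced basis, so the two generating sets span the same ideal.
The choice of monomial ordering does not affect the verdict — as long as both bases are computed under the same ordering, their equality decides ideal equality.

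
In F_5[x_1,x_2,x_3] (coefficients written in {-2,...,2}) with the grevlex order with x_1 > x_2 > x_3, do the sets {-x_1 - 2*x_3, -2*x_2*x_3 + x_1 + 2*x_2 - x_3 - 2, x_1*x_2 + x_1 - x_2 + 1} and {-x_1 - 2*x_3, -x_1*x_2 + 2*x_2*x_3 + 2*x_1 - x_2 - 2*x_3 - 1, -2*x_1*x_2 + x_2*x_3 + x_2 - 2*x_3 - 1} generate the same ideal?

No, the ideals differ.

For a fixed monomial order, each ideal has a unique reduced Gröbner basis; comparing bases decides equality.
Buchberger on the first generating set:
f_1 = -x_1 - 2*x_3, LT = x_1.
f_2 = -2*x_2*x_3 + x_1 + 2*x_2 - x_3 - 2, LT = x_2*x_3.
f_3 = x_1*x_2 + x_1 - x_2 + 1, LT = x_1*x_2.

S(f_1,f_3): lcm = x_1*x_2. S = 2*x_2*x_3 - x_1 + x_2 - 1.
  leading term x_2*x_3: subtract (-1)·f_2 from 2*x_2*x_3 - x_1 + x_2 - 1 → -2*x_2 - x_3 + 2
  leading term x_2: no divisor's leading term divides it; move -2*x_2 to the remainder.
  leading term x_3: no divisor's leading term divides it; move -x_3 to the remainder.
  leading term 1: no divisor's leading term divides it; move 2 to the remainder.
  remainder -2*x_2 - x_3 + 2 ≠ 0; add g_4 = -2*x_2 - x_3 + 2 to the basis.

S(f_2,f_3): lcm = x_1*x_2*x_3. S = 2*x_1**2 - x_1*x_2 + 2*x_1*x_3 + x_2*x_3 + x_1 - x_3.
  leading term x_1**2: subtract (-2*x_1)·f_1 from 2*x_1**2 - x_1*x_2 + 2*x_1*x_3 + x_2*x_3 + x_1 - x_3 → -x_1*x_2 - 2*x_1*x_3 + x_2*x_3 + x_1 - x_3
  leading term x_1*x_2: subtract (x_2)·f_1 from -x_1*x_2 - 2*x_1*x_3 + x_2*x_3 + x_1 - x_3 → -2*x_1*x_3 - 2*x_2*x_3 + x_1 - x_3
  leading term x_1*x_3: subtract (2*x_3)·f_1 from -2*x_1*x_3 - 2*x_2*x_3 + x_1 - x_3 → -2*x_2*x_3 - x_3**2 + x_1 - x_3
  leading term x_2*x_3: subtract (1)·f_2 from -2*x_2*x_3 - x_3**2 + x_1 - x_3 → -x_3**2 - 2*x_2 + 2
  leading term x_3**2: no divisor's leading term divides it; move -x_3**2 to the remainder.
  leading term x_2: subtract (1)·g_4 from -2*x_2 + 2 → x_3
  leading term x_3: no divisor's leading term divides it; move x_3 to the remainder.
  remainder -x_3**2 + x_3 ≠ 0; add g_5 = -x_3**2 + x_3 to the basis.

The other S-polynomials (S(f_1,f_2), S(f_1,g_4), S(f_2,g_4), S(f_3,g_4), S(f_1,g_5), S(f_2,g_5), S(f_3,g_5), S(g_4,g_5)) all reduce to 0 modulo the current basis, so we have a Gröbner basis.
Inter-reduce: drop elements whose leading term is divisible by another's, tail-reduce, and make monic.
Reduced Gröbner basis: {x_3**2 - x_3, x_1 + 2*x_3, x_2 - 2*x_3 - 1}.

Buchberger on the second generating set:
h_1 = -x_1 - 2*x_3, LT = x_1.
h_2 = -x_1*x_2 + 2*x_2*x_3 + 2*x_1 - x_2 - 2*x_3 - 1, LT = x_1*x_2.
h_3 = -2*x_1*x_2 + x_2*x_3 + x_2 - 2*x_3 - 1, LT = x_1*x_2.

S(h_1,h_2): lcm = x_1*x_2. S = -x_2*x_3 + 2*x_1 - x_2 - 2*x_3 - 1.
  leading term x_2*x_3: no divisor's leading term divides it; move -x_2*x_3 to the remainder.
  leading term x_1: subtract (-2)·h_1 from 2*x_1 - x_2 - 2*x_3 - 1 → -x_2 - x_3 - 1
  leading term x_2: no divisor's leading term divides it; move -x_2 to the remainder.
  leading term x_3: no divisor's leading term divides it; move -x_3 to the remainder.
  leading term 1: no divisor's leading term divides it; move -1 to the remainder.
  remainder -x_2*x_3 - x_2 - x_3 - 1 ≠ 0; add k_4 = -x_2*x_3 - x_2 - x_3 - 1 to the basis.

S(h_1,h_3): lcm = x_1*x_2. S = -2*x_2 - x_3 + 2.
  leading term x_2: no divisor's leading term divides it; move -2*x_2 to the remainder.
  leading term x_3: no divisor's leading term divides it; move -x_3 to the remainder.
  leading term 1: no divisor's leading term divides it; move 2 to the remainder.
  remainder -2*x_2 - x_3 + 2 ≠ 0; add k_5 = -2*x_2 - x_3 + 2 to the basis.

S(h_3,k_4): lcm = x_1*x_2*x_3. S = 2*x_2*x_3**2 - x_1*x_2 - x_1*x_3 + 2*x_2*x_3 + x_3**2 - x_1 - 2*x_3.
  leading term x_2*x_3**2: subtract (-2*x_3)·k_4 from 2*x_2*x_3**2 - x_1*x_2 - x_1*x_3 + 2*x_2*x_3 + x_3**2 - x_1 - 2*x_3 → -x_1*x_2 - x_1*x_3 - x_3**2 - x_1 + x_3
  leading term x_1*x_2: subtract (x_2)·h_1 from -x_1*x_2 - x_1*x_3 - x_3**2 - x_1 + x_3 → -x_1*x_3 + 2*x_2*x_3 - x_3**2 - x_1 + x_3
  leading term x_1*x_3: subtract (x_3)·h_1 from -x_1*x_3 + 2*x_2*x_3 - x_3**2 - x_1 + x_3 → 2*x_2*x_3 + x_3**2 - x_1 + x_3
  leading term x_2*x_3: subtract (-2)·k_4 from 2*x_2*x_3 + x_3**2 - x_1 + x_3 → x_3**2 - x_1 - 2*x_2 - x_3 - 2
  leading term x_3**2: no divisor's leading term divides it; move x_3**2 to the remainder.
  leading term x_1: subtract (1)·h_1 from -x_1 - 2*x_2 - x_3 - 2 → -2*x_2 + x_3 - 2
  leading term x_2: subtract (1)·k_5 from -2*x_2 + x_3 - 2 → 2*x_3 + 1
  leading term x_3: no divisor's leading term divides it; move 2*x_3 to the remainder.
  leading term 1: no divisor's leading term divides it; move 1 to the remainder.
  remainder x_3**2 + 2*x_3 + 1 ≠ 0; add k_6 = x_3**2 + 2*x_3 + 1 to the basis.

The other S-polynomials (S(h_2,h_3), S(h_1,k_4), S(h_2,k_4), S(h_1,k_5), S(h_2,k_5), S(h_3,k_5), S(k_4,k_5), S(h_1,k_6), S(h_2,k_6), S(h_3,k_6), S(k_4,k_6), S(k_5,k_6)) all reduce to 0 modulo the current basis, so we have a Gröbner basis.
Inter-reduce: drop elements whose leading term is divisible by another's, tail-reduce, and make monic.
Reduced Gröbner basis: {x_3**2 + 2*x_3 + 1, x_1 + 2*x_3, x_2 - 2*x_3 - 1}.

These differ, so the ideals are not equal.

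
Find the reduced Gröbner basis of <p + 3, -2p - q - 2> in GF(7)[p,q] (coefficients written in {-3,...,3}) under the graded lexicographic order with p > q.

f_1 = p + 3, LT = p.
f_2 = -2p - q - 2, LT = p.

S(f_1,f_2): lcm = p. S = 3q + 2.
  reduce S modulo (f_1, f_2):
  remainder 3q + 2 ≠ 0; add g_3 = 3q + 2 to the basis.

The other S-polynomials (S(f_1,g_3), S(f_2,g_3)) all reduce to 0 modulo the current basis, so we have a Gröbner basis.
Inter-reduce: drop elements whose leading term is divisible by another's, tail-reduce, and make monic.

G = {p + 3, q + 3}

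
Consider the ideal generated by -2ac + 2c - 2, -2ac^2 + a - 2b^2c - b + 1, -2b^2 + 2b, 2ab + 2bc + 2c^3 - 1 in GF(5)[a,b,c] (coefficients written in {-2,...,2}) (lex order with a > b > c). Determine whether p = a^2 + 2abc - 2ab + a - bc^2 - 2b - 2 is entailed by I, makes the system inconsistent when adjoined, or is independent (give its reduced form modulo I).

a^2 + 2abc - 2ab + a - bc^2 - 2b - 2 lies in I (it reduces to 0).

First compute the reduced Gröbner basis of I by Buchberger's algorithm.
f_1 = -2ac + 2c - 2, LT = ac.
f_2 = -2ac^2 + a - 2b^2c - b + 1, LT = ac^2.
f_3 = -2b^2 + 2b, LT = b^2.
f_4 = 2ab + 2bc + 2c^3 - 1, LT = ab.

S(f_1,f_2): lcm = ac^2. S = -2a - b^2c + 2b - c^2 + c - 2.
  reduce S modulo (f_1, f_2, f_3, f_4):
  remainder -2a - bc + 2b - c^2 + c - 2 ≠ 0; add h_5 = -2a - bc + 2b - c^2 + c - 2 to the basis.

S(f_1,f_4): lcm = abc. S = -bc^2 - bc + b - c^4 - 2c.
  reduce S modulo (f_1, f_2, f_3, f_4, h_5):
  remainder -bc^2 - bc + b - c^4 - 2c ≠ 0; add h_6 = -bc^2 - bc + b - c^4 - 2c to the basis.

S(f_2,f_4): lcm = abc^2. S = 2ab + b^3c - 2b^2 - bc^3 + 2b - c^5 - 2c^2.
  reduce S modulo (f_1, f_2, f_3, f_4, h_5, h_6):
  remainder 2bc + b - c^4 - 2c^3 - 2c + 1 ≠ 0; add h_7 = 2bc + b - c^4 - 2c^3 - 2c + 1 to the basis.

S(f_3,f_4): lcm = ab^2. S = -ab - b^2c - bc^3 - 2b.
  reduce S modulo (f_1, f_2, f_3, f_4, h_5, h_6, h_7):
  remainder c^5 - 2c^4 - c^3 + 2c^2 + c - 2 ≠ 0; add h_8 = c^5 - 2c^4 - c^3 + 2c^2 + c - 2 to the basis.

S(f_1,h_5): lcm = ac. S = 2bc^2 + bc + 2c^3 - 2c^2 - 2c + 1.
  reduce S modulo (f_1, f_2, f_3, f_4, h_5, h_6, h_7, h_8):
  remainder c^3 - 2c^2 - 2c - 1 ≠ 0; add h_9 = c^3 - 2c^2 - 2c - 1 to the basis.

S(f_2,h_5): lcm = ac^2. S = 2a + b^2c + 2bc^3 + bc^2 - 2b + 2c^4 - 2c^3 - c^2 + 2.
  reduce S modulo (f_1, f_2, f_3, f_4, h_5, h_6, h_7, h_8, h_9):
  remainder -c^2 + c + 2 ≠ 0; add h_10 = -c^2 + c + 2 to the basis.

S(f_1,h_8): lcm = ac^5. S = 2ac^4 + ac^3 - 2ac^2 - ac + 2a - c^5 + c^4.
  reduce S modulo (f_1, f_2, f_3, f_4, h_5, h_6, h_7, h_8, h_9, h_10):
  remainder c - 2 ≠ 0; add h_11 = c - 2 to the basis.

The other S-polynomials (S(f_1,f_3), S(f_2,f_3), S(f_3,h_5), S(f_4,h_5), S(f_1,h_6), S(f_2,h_6), S(f_3,h_6), S(f_4,h_6), S(h_5,h_6), S(f_1,h_7), S(f_2,h_7), S(f_3,h_7), S(f_4,h_7), S(h_5,h_7), S(h_6,h_7), S(f_2,h_8), S(f_3,h_8), S(f_4,h_8), S(h_5,h_8), S(h_6,h_8), S(h_7,h_8), S(f_1,h_9), S(f_2,h_9), S(f_3,h_9), S(f_4,h_9), S(h_5,h_9), S(h_6,h_9), S(h_7,h_9), S(h_8,h_9), S(f_1,h_10), S(f_2,h_10), S(f_3,h_10), S(f_4,h_10), S(h_5,h_10), S(h_6,h_10), S(h_7,h_10), S(h_8,h_10), S(h_9,h_10), S(f_1,h_11), S(f_2,h_11), S(f_3,h_11), S(f_4,h_11), S(h_5,h_11), S(h_6,h_11), S(h_7,h_11), S(h_8,h_11), S(h_9,h_11), S(h_10,h_11)) all reduce to 0 modulo the current basis, so we have a Gröbner basis.
Inter-reduce: drop elements whose leading term is divisible by another's, tail-reduce, and make monic.
Reduced Gröbner basis: {a + 2, b^2 - b, c - 2}.
Label its elements g_1 = a + 2, g_2 = b^2 - b, g_3 = c - 2.

Reduce p = a^2 + 2abc - 2ab + a - bc^2 - 2b - 2 modulo G:
  leading term a^2: subtract (a)·g_1 from a^2 + 2abc - 2ab + a - bc^2 - 2b - 2 → 2abc - 2ab - a - bc^2 - 2b - 2
  leading term abc: subtract (2bc)·g_1 from 2abc - 2ab - a - bc^2 - 2b - 2 → -2ab - a - bc^2 + bc - 2b - 2
  leading term ab: subtract (-2b)·g_1 from -2ab - a - bc^2 + bc - 2b - 2 → -a - bc^2 + bc + 2b - 2
  leading term a: subtract (-1)·g_1 from -a - bc^2 + bc + 2b - 2 → -bc^2 + bc + 2b
  leading term bc^2: subtract (-bc)·g_3 from -bc^2 + bc + 2b → -bc + 2b
  leading term bc: subtract (-b)·g_3 from -bc + 2b → 0
  normal form = 0.
Since the normal form is 0, p ∈ I.

The remainder on division by a Gröbner basis is unique — it is the normal form.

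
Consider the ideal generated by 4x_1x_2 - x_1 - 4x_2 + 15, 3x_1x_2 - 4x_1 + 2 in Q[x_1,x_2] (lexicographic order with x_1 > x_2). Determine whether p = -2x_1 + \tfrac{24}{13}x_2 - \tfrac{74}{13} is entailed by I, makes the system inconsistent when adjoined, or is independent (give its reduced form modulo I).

First compute the reduced Gröbner basis of I by Buchberger's algorithm.
f_1 = 4x_1x_2 - x_1 - 4x_2 + 15, LT = x_1x_2.
f_2 = 3x_1x_2 - 4x_1 + 2, LT = x_1x_2.

S(f_1,f_2): lcm = x_1x_2. S = \tfrac{13}{12}x_1 - x_2 + \tfrac{37}{12}.
  leading term x_1: no divisor's leading term divides it; move \tfrac{13}{12}x_1 to the remainder.
  leading term x_2: no divisor's leading term divides it; move -x_2 to the remainder.
  leading term 1: no divisor's leading term divides it; move \tfrac{37}{12} to the remainder.
  remainder \tfrac{13}{12}x_1 - x_2 + \tfrac{37}{12} ≠ 0; add h_3 = \tfrac{13}{12}x_1 - x_2 + \tfrac{37}{12} to the basis.

S(f_1,h_3): lcm = x_1x_2. S = -\tfrac{1}{4}x_1 + \tfrac{12}{13}x_2^{2} - \tfrac{50}{13}x_2 + \tfrac{15}{4}.
  leading term x_1: subtract (-\tfrac{3}{13})·h_3 from -\tfrac{1}{4}x_1 + \tfrac{12}{13}x_2^{2} - \tfrac{50}{13}x_2 + \tfrac{15}{4} → \tfrac{12}{13}x_2^{2} - \tfrac{53}{13}x_2 + \tfrac{58}{13}
  leading term x_2^{2}: no divisor's leading term divides it; move \tfrac{12}{13}x_2^{2} to the remainder.
  leading term x_2: no divisor's leading term divides it; move -\tfrac{53}{13}x_2 to the remainder.
  leading term 1: no divisor's leading term divides it; move \tfrac{58}{13} to the remainder.
  remainder \tfrac{12}{13}x_2^{2} - \tfrac{53}{13}x_2 + \tfrac{58}{13} ≠ 0; add h_4 = \tfrac{12}{13}x_2^{2} - \tfrac{53}{13}x_2 + \tfrac{58}{13} to the basis.

S(f_2,h_3): lcm = x_1x_2. S = -\tfrac{4}{3}x_1 + \tfrac{12}{13}x_2^{2} - \tfrac{37}{13}x_2 + \tfrac{2}{3}.
  leading term x_1: subtract (-\tfrac{16}{13})·h_3 from -\tfrac{4}{3}x_1 + \tfrac{12}{13}x_2^{2} - \tfrac{37}{13}x_2 + \tfrac{2}{3} → \tfrac{12}{13}x_2^{2} - \tfrac{53}{13}x_2 + \tfrac{58}{13}
  leading term x_2^{2}: subtract (1)·h_4 from \tfrac{12}{13}x_2^{2} - \tfrac{53}{13}x_2 + \tfrac{58}{13} → 0
  remainder 0.

S(f_1,h_4): lcm = x_1x_2^{2}. S = \tfrac{25}{6}x_1x_2 - \tfrac{29}{6}x_1 - x_2^{2} + \tfrac{15}{4}x_2.
  leading term x_1x_2: subtract (\tfrac{25}{24})·f_1 from \tfrac{25}{6}x_1x_2 - \tfrac{29}{6}x_1 - x_2^{2} + \tfrac{15}{4}x_2 → -\tfrac{91}{24}x_1 - x_2^{2} + \tfrac{95}{12}x_2 - \tfrac{125}{8}
  leading term x_1: subtract (-\tfrac{7}{2})·h_3 from -\tfrac{91}{24}x_1 - x_2^{2} + \tfrac{95}{12}x_2 - \tfrac{125}{8} → -x_2^{2} + \tfrac{53}{12}x_2 - \tfrac{29}{6}
  leading term x_2^{2}: subtract (-\tfrac{13}{12})·h_4 from -x_2^{2} + \tfrac{53}{12}x_2 - \tfrac{29}{6} → 0
  remainder 0.

S(f_2,h_4): lcm = x_1x_2^{2}. S = \tfrac{37}{12}x_1x_2 - \tfrac{29}{6}x_1 + \tfrac{2}{3}x_2.
  leading term x_1x_2: subtract (\tfrac{37}{48})·f_1 from \tfrac{37}{12}x_1x_2 - \tfrac{29}{6}x_1 + \tfrac{2}{3}x_2 → -\tfrac{65}{16}x_1 + \tfrac{15}{4}x_2 - \tfrac{185}{16}
  leading term x_1: subtract (-\tfrac{15}{4})·h_3 from -\tfrac{65}{16}x_1 + \tfrac{15}{4}x_2 - \tfrac{185}{16} → 0
  remainder 0.

S(h_3,h_4): leading monomials are coprime, so the S-polynomial reduces to 0 (Buchberger's first criterion).
Every S-polynomial of the final basis reduces to 0, so we have a Gröbner basis.
Inter-reduce: drop elements whose leading term is divisible by another's, tail-reduce, and make monic.
Reduced Gröbner basis: {x_1 - \tfrac{12}{13}x_2 + \tfrac{37}{13}, x_2^{2} - \tfrac{53}{12}x_2 + \tfrac{29}{6}}.
Label its elements g_1 = x_1 - \tfrac{12}{13}x_2 + \tfrac{37}{13}, g_2 = x_2^{2} - \tfrac{53}{12}x_2 + \tfrac{29}{6}.

Reduce p = -2x_1 + \tfrac{24}{13}x_2 - \tfrac{74}{13} modulo G:
  leading term x_1: subtract (-2)·g_1 from -2x_1 + \tfrac{24}{13}x_2 - \tfrac{74}{13} → 0
  normal form = 0.
Since the normal form is 0, p ∈ I.

-2x_1 + \tfrac{24}{13}x_2 - \tfrac{74}{13} lies in I (it reduces to 0).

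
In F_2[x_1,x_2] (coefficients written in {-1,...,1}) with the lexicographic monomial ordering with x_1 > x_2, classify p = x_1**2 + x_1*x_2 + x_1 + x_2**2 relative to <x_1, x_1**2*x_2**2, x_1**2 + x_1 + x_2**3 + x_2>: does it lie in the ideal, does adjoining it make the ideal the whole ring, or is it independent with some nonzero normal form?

First compute the reduced Gröbner basis of I by Buchberger's algorithm.
f_1 = x_1, LT = x_1.
f_2 = x_1**2*x_2**2, LT = x_1**2*x_2**2.
f_3 = x_1**2 + x_1 + x_2**3 + x_2, LT = x_1**2.

S(f_1,f_3): lcm = x_1**2. S = x_1 + x_2**3 + x_2.
  leading term x_1: subtract (1)·f_1 from x_1 + x_2**3 + x_2 → x_2**3 + x_2
  leading term x_2**3: no divisor's leading term divides it; move x_2**3 to the remainder.
  leading term x_2: no divisor's leading term divides it; move x_2 to the remainder.
  remainder x_2**3 + x_2 ≠ 0; add h_4 = x_2**3 + x_2 to the basis.

The other S-polynomials (S(f_1,f_2), S(f_2,f_3), S(f_1,h_4), S(f_2,h_4), S(f_3,h_4)) all reduce to 0 modulo the current basis, so we have a Gröbner basis.
Inter-reduce: drop elements whose leading term is divisible by another's, tail-reduce, and make monic.
Reduced Gröbner basis: {x_1, x_2**3 + x_2}.
Label its elements g_1 = x_1, g_2 = x_2**3 + x_2.

Reduce p = x_1**2 + x_1*x_2 + x_1 + x_2**2 modulo G:
  leading term x_1**2: subtract (x_1)·g_1 from x_1**2 + x_1*x_2 + x_1 + x_2**2 → x_1*x_2 + x_1 + x_2**2
  leading term x_1*x_2: subtract (x_2)·g_1 from x_1*x_2 + x_1 + x_2**2 → x_1 + x_2**2
  leading term x_1: subtract (1)·g_1 from x_1 + x_2**2 → x_2**2
  leading term x_2**2: no divisor's leading term divides it; move x_2**2 to the remainder.
  normal form = x_2**2.
The normal form is nonzero, so p ∉ I. Since p minus its normal form lies in I, I + (p) = I + (r) where r = x_2**2; decide whether this ideal is the whole ring.
Run Buchberger on G together with r (pairs among the g_i already reduce to 0 since G is a Gröbner basis):
g_1 = x_1, LT = x_1.
g_2 = x_2**3 + x_2, LT = x_2**3.
r = x_2**2, LT = x_2**2.

S(g_2,r): lcm = x_2**3. S = x_2.
  leading term x_2: no divisor's leading term divides it; move x_2 to the remainder.
  remainder x_2 ≠ 0; add m_4 = x_2 to the basis.

The other S-polynomials (S(g_1,g_2), S(g_1,r), S(g_1,m_4), S(g_2,m_4), S(r,m_4)) all reduce to 0 modulo the current basis, so we have a Gröbner basis.
Inter-reduce: drop elements whose leading term is divisible by another's, tail-reduce, and make monic.
Reduced Gröbner basis: {x_1, x_2}.
The reduced Gröbner basis of I + (p) is {x_1, x_2} ≠ {1}, a proper ideal, so the enlarged system stays consistent: p is independent of I, with normal form x_2**2.

x_1**2 + x_1*x_2 + x_1 + x_2**2 is independent of I; its normal form modulo I is x_2**2.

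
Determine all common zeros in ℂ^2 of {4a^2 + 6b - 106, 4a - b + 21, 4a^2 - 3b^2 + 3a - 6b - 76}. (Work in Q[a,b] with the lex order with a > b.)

Compute a lex Gröbner basis by Buchberger's algorithm.
f_1 = 4a^2 + 6b - 106, LT = a^2.
f_2 = 4a - b + 21, LT = a.
f_3 = 4a^2 + 3a - 3b^2 - 6b - 76, LT = a^2.

S(f_1,f_2): lcm = a^2. S = 1/4ab - 21/4a + 3/2b - 53/2.
  leading term ab: subtract (1/16b)·f_2 from 1/4ab - 21/4a + 3/2b - 53/2 → -21/4a + 1/16b^2 + 3/16b - 53/2
  leading term a: subtract (-21/16)·f_2 from -21/4a + 1/16b^2 + 3/16b - 53/2 → 1/16b^2 - 9/8b + 17/16
  leading term b^2: no divisor's leading term divides it; move 1/16b^2 to the remainder.
  leading term b: no divisor's leading term divides it; move -9/8b to the remainder.
  leading term 1: no divisor's leading term divides it; move 17/16 to the remainder.
  remainder 1/16b^2 - 9/8b + 17/16 ≠ 0; add h_4 = 1/16b^2 - 9/8b + 17/16 to the basis.

S(f_1,f_3): lcm = a^2. S = -3/4a + 3/4b^2 + 3b - 15/2.
  leading term a: subtract (-3/16)·f_2 from -3/4a + 3/4b^2 + 3b - 15/2 → 3/4b^2 + 45/16b - 57/16
  leading term b^2: subtract (12)·h_4 from 3/4b^2 + 45/16b - 57/16 → 261/16b - 261/16
  leading term b: no divisor's leading term divides it; move 261/16b to the remainder.
  leading term 1: no divisor's leading term divides it; move -261/16 to the remainder.
  remainder 261/16b - 261/16 ≠ 0; add h_5 = 261/16b - 261/16 to the basis.

The other S-polynomials (S(f_2,f_3), S(f_1,h_4), S(f_2,h_4), S(f_3,h_4), S(f_1,h_5), S(f_2,h_5), S(f_3,h_5), S(h_4,h_5)) all reduce to 0 modulo the current basis, so we have a Gröbner basis.
Inter-reduce: drop elements whose leading term is divisible by another's, tail-reduce, and make monic.
Reduced Gröbner basis: {a + 5, b - 1}.

Since the basis is lex-ordered, b - 1 is univariate in b. Its roots are {1}. Back-substituting each root into the other basis elements fixes the other coordinates.
  b = 1: the earlier basis element becomes a + 5 = 0, giving a = -5 — point (-5, 1).
Check: every point annihilates each of the original generators.

{(-5, 1)}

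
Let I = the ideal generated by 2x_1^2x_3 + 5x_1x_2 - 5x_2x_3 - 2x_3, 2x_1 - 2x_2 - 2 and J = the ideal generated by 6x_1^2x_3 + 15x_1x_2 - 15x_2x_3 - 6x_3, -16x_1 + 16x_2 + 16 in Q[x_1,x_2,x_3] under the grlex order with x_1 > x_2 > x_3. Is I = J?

Yes, the ideals are equal.

Since reduced Gröbner bases are canonical representatives of ideals under a given ordering, it suffices to compute and compare them.
Buchberger on the first generating set:
f_1 = 2x_1^2x_3 + 5x_1x_2 - 5x_2x_3 - 2x_3, LT = x_1^2x_3.
f_2 = 2x_1 - 2x_2 - 2, LT = x_1.

S(f_1,f_2): lcm = x_1^2x_3. S = x_1x_2x_3 + 5/2x_1x_2 + x_1x_3 - 5/2x_2x_3 - x_3.
  reduce S modulo (f_1, f_2):
  remainder x_2^2x_3 + 5/2x_2^2 - 1/2x_2x_3 + 5/2x_2 ≠ 0; add g_3 = x_2^2x_3 + 5/2x_2^2 - 1/2x_2x_3 + 5/2x_2 to the basis.

The other S-polynomials (S(f_1,g_3), S(f_2,g_3)) all reduce to 0 modulo the current basis, so we have a Gröbner basis.
Inter-reduce: drop elements whose leading term is divisible by another's, tail-reduce, and make monic.
Reduced Gröbner basis: {x_2^2x_3 + 5/2x_2^2 - 1/2x_2x_3 + 5/2x_2, x_1 - x_2 - 1}.

Buchberger on the second generating set:
h_1 = 6x_1^2x_3 + 15x_1x_2 - 15x_2x_3 - 6x_3, LT = x_1^2x_3.
h_2 = -16x_1 + 16x_2 + 16, LT = x_1.

S(h_1,h_2): lcm = x_1^2x_3. S = x_1x_2x_3 + 5/2x_1x_2 + x_1x_3 - 5/2x_2x_3 - x_3.
  reduce S modulo (h_1, h_2):
  remainder x_2^2x_3 + 5/2x_2^2 - 1/2x_2x_3 + 5/2x_2 ≠ 0; add k_3 = x_2^2x_3 + 5/2x_2^2 - 1/2x_2x_3 + 5/2x_2 to the basis.

The other S-polynomials (S(h_1,k_3), S(h_2,k_3)) all reduce to 0 modulo the current basis, so we have a Gröbner basis.
Inter-reduce: drop elements whose leading term is divisible by another's, tail-reduce, and make monic.
Reduced Gröbner basis: {x_2^2x_3 + 5/2x_2^2 - 1/2x_2x_3 + 5/2x_2, x_1 - x_2 - 1}.

These coincide, so the ideals are equal.
The same test decides containment: I ⊆ J iff every generator of I reduces to 0 modulo a Gröbner basis of J.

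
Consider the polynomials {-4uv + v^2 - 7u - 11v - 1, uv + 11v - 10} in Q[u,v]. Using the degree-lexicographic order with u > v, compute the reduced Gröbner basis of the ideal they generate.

f_1 = -4uv + v^2 - 7u - 11v - 1, LT = uv.
f_2 = uv + 11v - 10, LT = uv.

S(f_1,f_2): lcm = uv. S = -1/4v^2 + 7/4u - 33/4v + 41/4.
  leading term v^2: no divisor's leading term divides it; move -1/4v^2 to the remainder.
  leading term u: no divisor's leading term divides it; move 7/4u to the remainder.
  leading term v: no divisor's leading term divides it; move -33/4v to the remainder.
  leading term 1: no divisor's leading term divides it; move 41/4 to the remainder.
  remainder -1/4v^2 + 7/4u - 33/4v + 41/4 ≠ 0; add g_3 = -1/4v^2 + 7/4u - 33/4v + 41/4 to the basis.

S(f_1,g_3): lcm = uv^2. S = -1/4v^3 + 7u^2 - 125/4uv + 11/4v^2 + 41u + 1/4v.
  leading term v^3: subtract (v)·g_3 from -1/4v^3 + 7u^2 - 125/4uv + 11/4v^2 + 41u + 1/4v → 7u^2 - 33uv + 11v^2 + 41u - 10v
  leading term u^2: no divisor's leading term divides it; move 7u^2 to the remainder.
  leading term uv: subtract (33/4)·f_1 from -33uv + 11v^2 + 41u - 10v → 11/4v^2 + 395/4u + 323/4v + 33/4
  leading term v^2: subtract (-11)·g_3 from 11/4v^2 + 395/4u + 323/4v + 33/4 → 118u - 10v + 121
  leading term u: no divisor's leading term divides it; move 118u to the remainder.
  leading term v: no divisor's leading term divides it; move -10v to the remainder.
  leading term 1: no divisor's leading term divides it; move 121 to the remainder.
  remainder 7u^2 + 118u - 10v + 121 ≠ 0; add g_4 = 7u^2 + 118u - 10v + 121 to the basis.

The other S-polynomials (S(f_2,g_3), S(f_1,g_4), S(f_2,g_4), S(g_3,g_4)) all reduce to 0 modulo the current basis, so we have a Gröbner basis.
Inter-reduce: drop elements whose leading term is divisible by another's, tail-reduce, and make monic.

G = {u^2 + 118/7u - 10/7v + 121/7, uv + 11v - 10, v^2 - 7u + 33v - 41}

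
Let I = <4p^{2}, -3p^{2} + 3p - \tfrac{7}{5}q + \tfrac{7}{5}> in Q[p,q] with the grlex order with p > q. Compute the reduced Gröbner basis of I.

Buchberger's algorithm terminates because the ascending chain of leading-term ideals stabilizes.

f_1 = 4p^{2}, LT = p^{2}.
f_2 = -3p^{2} + 3p - \tfrac{7}{5}q + \tfrac{7}{5}, LT = p^{2}.

S(f_1,f_2): lcm = p^{2}. S = p - \tfrac{7}{15}q + \tfrac{7}{15}.
  leading term p: no divisor's leading term divides it; move p to the remainder.
  leading term q: no divisor's leading term divides it; move -\tfrac{7}{15}q to the remainder.
  leading term 1: no divisor's leading term divides it; move \tfrac{7}{15} to the remainder.
  remainder p - \tfrac{7}{15}q + \tfrac{7}{15} ≠ 0; add g_3 = p - \tfrac{7}{15}q + \tfrac{7}{15} to the basis.

S(f_1,g_3): lcm = p^{2}. S = \tfrac{7}{15}pq - \tfrac{7}{15}p.
  leading term pq: subtract (\tfrac{7}{15}q)·g_3 from \tfrac{7}{15}pq - \tfrac{7}{15}p → \tfrac{49}{225}q^{2} - \tfrac{7}{15}p - \tfrac{49}{225}q
  leading term q^{2}: no divisor's leading term divides it; move \tfrac{49}{225}q^{2} to the remainder.
  leading term p: subtract (-\tfrac{7}{15})·g_3 from -\tfrac{7}{15}p - \tfrac{49}{225}q → -\tfrac{98}{225}q + \tfrac{49}{225}
  leading term q: no divisor's leading term divides it; move -\tfrac{98}{225}q to the remainder.
  leading term 1: no divisor's leading term divides it; move \tfrac{49}{225} to the remainder.
  remainder \tfrac{49}{225}q^{2} - \tfrac{98}{225}q + \tfrac{49}{225} ≠ 0; add g_4 = \tfrac{49}{225}q^{2} - \tfrac{98}{225}q + \tfrac{49}{225} to the basis.

The other S-polynomials (S(f_2,g_3), S(f_1,g_4), S(f_2,g_4), S(g_3,g_4)) all reduce to 0 modulo the current basis, so we have a Gröbner basis.
Inter-reduce: drop elements whose leading term is divisible by another's, tail-reduce, and make monic.

G = {q^{2} - 2q + 1, p - \tfrac{7}{15}q + \tfrac{7}{15}}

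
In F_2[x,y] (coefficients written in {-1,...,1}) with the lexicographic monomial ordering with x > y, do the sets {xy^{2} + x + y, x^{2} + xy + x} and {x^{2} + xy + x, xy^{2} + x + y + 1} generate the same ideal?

No, the ideals differ.

For a fixed monomial order, each ideal has a unique reduced Gröbner basis; comparing bases decides equality.
Buchberger on the first generating set:
f_1 = xy^{2} + x + y, LT = xy^{2}.
f_2 = x^{2} + xy + x, LT = x^{2}.

S(f_1,f_2): lcm = x^{2}y^{2}. S = x^{2} + xy^{3} + xy^{2} + xy.
  leading term x^{2}: subtract (1)·f_2 from x^{2} + xy^{3} + xy^{2} + xy → xy^{3} + xy^{2} + x
  leading term xy^{3}: subtract (y)·f_1 from xy^{3} + xy^{2} + x → xy^{2} + xy + x + y^{2}
  leading term xy^{2}: subtract (1)·f_1 from xy^{2} + xy + x + y^{2} → xy + y^{2} + y
  leading term xy: no divisor's leading term divides it; move xy to the remainder.
  leading term y^{2}: no divisor's leading term divides it; move y^{2} to the remainder.
  leading term y: no divisor's leading term divides it; move y to the remainder.
  remainder xy + y^{2} + y ≠ 0; add g_3 = xy + y^{2} + y to the basis.

S(f_1,g_3): lcm = xy^{2}. S = x + y^{3} + y^{2} + y.
  leading term x: no divisor's leading term divides it; move x to the remainder.
  leading term y^{3}: no divisor's leading term divides it; move y^{3} to the remainder.
  leading term y^{2}: no divisor's leading term divides it; move y^{2} to the remainder.
  leading term y: no divisor's leading term divides it; move y to the remainder.
  remainder x + y^{3} + y^{2} + y ≠ 0; add g_4 = x + y^{3} + y^{2} + y to the basis.

S(f_1,g_4): lcm = xy^{2}. S = x + y^{5} + y^{4} + y^{3} + y.
  leading term x: subtract (1)·g_4 from x + y^{5} + y^{4} + y^{3} + y → y^{5} + y^{4} + y^{2}
  leading term y^{5}: no divisor's leading term divides it; move y^{5} to the remainder.
  leading term y^{4}: no divisor's leading term divides it; move y^{4} to the remainder.
  leading term y^{2}: no divisor's leading term divides it; move y^{2} to the remainder.
  remainder y^{5} + y^{4} + y^{2} ≠ 0; add g_5 = y^{5} + y^{4} + y^{2} to the basis.

S(g_3,g_4): lcm = xy. S = y^{4} + y^{3} + y.
  leading term y^{4}: no divisor's leading term divides it; move y^{4} to the remainder.
  leading term y^{3}: no divisor's leading term divides it; move y^{3} to the remainder.
  leading term y: no divisor's leading term divides it; move y to the remainder.
  remainder y^{4} + y^{3} + y ≠ 0; add g_6 = y^{4} + y^{3} + y to the basis.

The other S-polynomials (S(f_2,g_3), S(f_2,g_4), S(f_1,g_5), S(f_2,g_5), S(g_3,g_5), S(g_4,g_5), S(f_1,g_6), S(f_2,g_6), S(g_3,g_6), S(g_4,g_6), S(g_5,g_6)) all reduce to 0 modulo the current basis, so we have a Gröbner basis.
Inter-reduce: drop elements whose leading term is divisible by another's, tail-reduce, and make monic.
Reduced Gröbner basis: {x + y^{3} + y^{2} + y, y^{4} + y^{3} + y}.

Buchberger on the second generating set:
h_1 = x^{2} + xy + x, LT = x^{2}.
h_2 = xy^{2} + x + y + 1, LT = xy^{2}.

S(h_1,h_2): lcm = x^{2}y^{2}. S = x^{2} + xy^{3} + xy^{2} + xy + x.
  leading term x^{2}: subtract (1)·h_1 from x^{2} + xy^{3} + xy^{2} + xy + x → xy^{3} + xy^{2}
  leading term xy^{3}: subtract (y)·h_2 from xy^{3} + xy^{2} → xy^{2} + xy + y^{2} + y
  leading term xy^{2}: subtract (1)·h_2 from xy^{2} + xy + y^{2} + y → xy + x + y^{2} + 1
  leading term xy: no divisor's leading term divides it; move xy to the remainder.
  leading term x: no divisor's leading term divides it; move x to the remainder.
  leading term y^{2}: no divisor's leading term divides it; move y^{2} to the remainder.
  leading term 1: no divisor's leading term divides it; move 1 to the remainder.
  remainder xy + x + y^{2} + 1 ≠ 0; add k_3 = xy + x + y^{2} + 1 to the basis.

S(h_2,k_3): lcm = xy^{2}. S = xy + x + y^{3} + 1.
  leading term xy: subtract (1)·k_3 from xy + x + y^{3} + 1 → y^{3} + y^{2}
  leading term y^{3}: no divisor's leading term divides it; move y^{3} to the remainder.
  leading term y^{2}: no divisor's leading term divides it; move y^{2} to the remainder.
  remainder y^{3} + y^{2} ≠ 0; add k_4 = y^{3} + y^{2} to the basis.

The other S-polynomials (S(h_1,k_3), S(h_1,k_4), S(h_2,k_4), S(k_3,k_4)) all reduce to 0 modulo the current basis, so we have a Gröbner basis.
Inter-reduce: drop elements whose leading term is divisible by another's, tail-reduce, and make monic.
Reduced Gröbner basis: {x^{2} + y^{2} + 1, xy + x + y^{2} + 1, y^{3} + y^{2}}.

The bases are distinct; the ideals are different.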